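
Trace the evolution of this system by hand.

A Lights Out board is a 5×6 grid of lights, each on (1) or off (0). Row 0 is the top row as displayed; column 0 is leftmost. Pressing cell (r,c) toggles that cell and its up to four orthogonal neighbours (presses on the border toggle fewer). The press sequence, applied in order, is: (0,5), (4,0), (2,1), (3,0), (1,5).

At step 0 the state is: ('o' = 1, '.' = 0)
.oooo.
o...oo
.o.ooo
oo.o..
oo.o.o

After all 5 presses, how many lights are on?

step 0: .oooo.
o...oo
.o.ooo
oo.o..
oo.o.o
step 1: .ooo.o
o...o.
.o.ooo
oo.o..
oo.o.o
step 2: .ooo.o
o...o.
.o.ooo
.o.o..
...o.o
step 3: .ooo.o
oo..o.
o.oooo
...o..
...o.o
step 4: .ooo.o
oo..o.
..oooo
oo.o..
o..o.o
step 5: .ooo..
oo...o
..ooo.
oo.o..
o..o.o

15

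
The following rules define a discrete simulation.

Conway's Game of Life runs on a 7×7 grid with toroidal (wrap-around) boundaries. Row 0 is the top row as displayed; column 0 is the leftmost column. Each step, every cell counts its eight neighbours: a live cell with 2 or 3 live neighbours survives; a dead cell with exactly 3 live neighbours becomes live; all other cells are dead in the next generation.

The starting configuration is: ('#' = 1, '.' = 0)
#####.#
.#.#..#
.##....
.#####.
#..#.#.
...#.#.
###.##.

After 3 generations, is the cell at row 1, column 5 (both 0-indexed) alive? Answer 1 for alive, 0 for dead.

k=0  #####.#
.#.#..#
.##....
.#####.
#..#.#.
...#.#.
###.##.
k=1  .......
....###
.....#.
#....##
.#...#.
#..#.#.
.......
k=2  .....#.
....###
#......
#...##.
.#...#.
....#.#
.......
k=3  ....###
....###
#......
##..##.
#......
.....#.
.....#.

1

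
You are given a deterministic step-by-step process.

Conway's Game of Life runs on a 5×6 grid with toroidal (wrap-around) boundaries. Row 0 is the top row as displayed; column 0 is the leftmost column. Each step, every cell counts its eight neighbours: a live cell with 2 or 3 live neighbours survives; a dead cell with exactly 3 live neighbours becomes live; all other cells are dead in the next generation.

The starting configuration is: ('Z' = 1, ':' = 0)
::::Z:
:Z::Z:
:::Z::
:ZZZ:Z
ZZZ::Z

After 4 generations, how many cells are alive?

2

[0] ::::Z:
:Z::Z:
:::Z::
:ZZZ:Z
ZZZ::Z
[1] ::ZZZ:
:::ZZ:
ZZ:Z::
:::Z:Z
:::::Z
[2] ::Z::Z
:Z:::Z
Z::Z:Z
::Z::Z
::Z::Z
[3] :ZZ:ZZ
:ZZ::Z
:ZZ::Z
:ZZZ:Z
ZZZZZZ
[4] ::::::
:::::Z
:::::Z
::::::
::::::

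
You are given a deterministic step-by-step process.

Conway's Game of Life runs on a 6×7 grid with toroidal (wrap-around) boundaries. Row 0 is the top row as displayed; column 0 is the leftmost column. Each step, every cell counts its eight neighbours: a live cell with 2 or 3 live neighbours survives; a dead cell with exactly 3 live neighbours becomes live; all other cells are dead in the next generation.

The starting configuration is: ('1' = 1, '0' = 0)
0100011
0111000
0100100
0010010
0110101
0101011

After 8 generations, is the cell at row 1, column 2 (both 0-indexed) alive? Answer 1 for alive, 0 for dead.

0

t=0: 0100011
0111000
0100100
0010010
0110101
0101011
t=1: 0101011
0101110
0100100
1010110
0100101
0101000
t=2: 0101011
0101001
1100001
1010101
0100101
0101001
t=3: 0101011
0100100
0001000
0011000
0100101
0101001
t=4: 0101011
1001110
0001100
0011100
0100110
0101001
t=5: 0101000
1000000
0000000
0010000
1100010
0101001
t=6: 0100000
0000000
0000000
0100000
1100001
0100101
t=7: 1000000
0000000
0000000
0100000
0110011
0110011
t=8: 1100001
0000000
0000000
1110000
0000011
0010010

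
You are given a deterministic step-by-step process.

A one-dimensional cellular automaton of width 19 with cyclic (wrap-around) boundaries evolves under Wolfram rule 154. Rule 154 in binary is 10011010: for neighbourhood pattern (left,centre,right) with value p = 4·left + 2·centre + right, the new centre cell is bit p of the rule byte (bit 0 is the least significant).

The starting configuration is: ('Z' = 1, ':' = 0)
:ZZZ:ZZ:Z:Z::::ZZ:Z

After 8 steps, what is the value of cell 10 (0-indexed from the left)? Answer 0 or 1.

step 0: :ZZZ:ZZ:Z:Z::::ZZ:Z
step 1: :ZZ::Z:::::Z::ZZ:::
step 2: ZZ:ZZ:Z:::Z:ZZZ:Z::
step 3: Z::Z:::Z:Z::ZZ:::ZZ
step 4: :ZZ:Z:Z:::ZZZ:Z:ZZZ
step 5: :Z:::::Z:ZZZ::::ZZ:
step 6: Z:Z:::Z::ZZ:Z::ZZ:Z
step 7: :::Z:Z:ZZZ:::ZZZ::Z
step 8: Z:Z::::ZZ:Z:ZZZ:ZZ:

1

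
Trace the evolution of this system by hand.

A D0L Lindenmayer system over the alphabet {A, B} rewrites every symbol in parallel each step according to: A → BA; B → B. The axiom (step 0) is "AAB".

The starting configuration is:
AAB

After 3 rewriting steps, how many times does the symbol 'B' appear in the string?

7

t=0: AAB
t=1: BABAB
t=2: BBABBAB
t=3: BBBABBBAB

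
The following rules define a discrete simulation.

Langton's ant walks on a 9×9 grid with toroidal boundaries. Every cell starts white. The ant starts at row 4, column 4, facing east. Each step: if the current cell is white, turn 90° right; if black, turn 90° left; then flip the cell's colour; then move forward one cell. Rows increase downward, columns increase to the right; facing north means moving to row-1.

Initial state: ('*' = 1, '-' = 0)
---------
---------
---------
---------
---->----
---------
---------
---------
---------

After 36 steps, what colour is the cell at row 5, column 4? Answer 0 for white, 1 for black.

k=0  ---------
---------
---------
---------
---->----
---------
---------
---------
---------
k=1  ---------
---------
---------
---------
----*----
----v----
---------
---------
---------
k=2  ---------
---------
---------
---------
----*----
---<*----
---------
---------
---------
k=3  ---------
---------
---------
---------
---^*----
---**----
---------
---------
---------
k=4  ---------
---------
---------
---------
---*>----
---**----
---------
---------
---------
k=5  ---------
---------
---------
----^----
---*-----
---**----
---------
---------
---------
k=6  ---------
---------
---------
----*>---
---*-----
---**----
---------
---------
---------
k=7  ---------
---------
---------
----**---
---*-v---
---**----
---------
---------
---------
k=8  ---------
---------
---------
----**---
---*<*---
---**----
---------
---------
---------
k=9  ---------
---------
---------
----^*---
---***---
---**----
---------
---------
---------
k=10  ---------
---------
---------
---<-*---
---***---
---**----
---------
---------
---------
k=11  ---------
---------
---^-----
---*-*---
---***---
---**----
---------
---------
---------
k=12  ---------
---------
---*>----
---*-*---
---***---
---**----
---------
---------
---------
k=13  ---------
---------
---**----
---*v*---
---***---
---**----
---------
---------
---------
k=14  ---------
---------
---**----
---<**---
---***---
---**----
---------
---------
---------
k=15  ---------
---------
---**----
----**---
---v**---
---**----
---------
---------
---------
k=16  ---------
---------
---**----
----**---
---->*---
---**----
---------
---------
---------
k=17  ---------
---------
---**----
----^*---
-----*---
---**----
---------
---------
---------
k=18  ---------
---------
---**----
---<-*---
-----*---
---**----
---------
---------
---------
k=19  ---------
---------
---^*----
---*-*---
-----*---
---**----
---------
---------
---------
k=20  ---------
---------
--<-*----
---*-*---
-----*---
---**----
---------
---------
---------
k=21  ---------
--^------
--*-*----
---*-*---
-----*---
---**----
---------
---------
---------
k=22  ---------
--*>-----
--*-*----
---*-*---
-----*---
---**----
---------
---------
---------
k=23  ---------
--**-----
--*v*----
---*-*---
-----*---
---**----
---------
---------
---------
k=24  ---------
--**-----
--<**----
---*-*---
-----*---
---**----
---------
---------
---------
k=25  ---------
--**-----
---**----
--v*-*---
-----*---
---**----
---------
---------
---------
k=26  ---------
--**-----
---**----
-<**-*---
-----*---
---**----
---------
---------
---------
k=27  ---------
--**-----
-^-**----
-***-*---
-----*---
---**----
---------
---------
---------
k=28  ---------
--**-----
-*>**----
-***-*---
-----*---
---**----
---------
---------
---------
k=29  ---------
--**-----
-****----
-*v*-*---
-----*---
---**----
---------
---------
---------
k=30  ---------
--**-----
-****----
-*->-*---
-----*---
---**----
---------
---------
---------
k=31  ---------
--**-----
-**^*----
-*---*---
-----*---
---**----
---------
---------
---------
k=32  ---------
--**-----
-*<-*----
-*---*---
-----*---
---**----
---------
---------
---------
k=33  ---------
--**-----
-*--*----
-*v--*---
-----*---
---**----
---------
---------
---------
k=34  ---------
--**-----
-*--*----
-<*--*---
-----*---
---**----
---------
---------
---------
k=35  ---------
--**-----
-*--*----
--*--*---
-v---*---
---**----
---------
---------
---------
k=36  ---------
--**-----
-*--*----
--*--*---
<*---*---
---**----
---------
---------
---------

1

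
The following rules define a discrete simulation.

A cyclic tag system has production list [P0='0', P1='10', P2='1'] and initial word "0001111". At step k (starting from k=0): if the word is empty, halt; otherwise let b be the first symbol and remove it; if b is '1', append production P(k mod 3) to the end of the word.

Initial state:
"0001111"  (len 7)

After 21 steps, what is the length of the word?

0

step 0: "0001111"  (len 7)
step 1: "001111"  (len 6)
step 2: "01111"  (len 5)
step 3: "1111"  (len 4)
step 4: "1110"  (len 4)
step 5: "11010"  (len 5)
step 6: "10101"  (len 5)
step 7: "01010"  (len 5)
step 8: "1010"  (len 4)
step 9: "0101"  (len 4)
step 10: "101"  (len 3)
step 11: "0110"  (len 4)
step 12: "110"  (len 3)
step 13: "100"  (len 3)
step 14: "0010"  (len 4)
step 15: "010"  (len 3)
step 16: "10"  (len 2)
step 17: "010"  (len 3)
step 18: "10"  (len 2)
step 19: "00"  (len 2)
step 20: "0"  (len 1)
step 21: (halted — word empty)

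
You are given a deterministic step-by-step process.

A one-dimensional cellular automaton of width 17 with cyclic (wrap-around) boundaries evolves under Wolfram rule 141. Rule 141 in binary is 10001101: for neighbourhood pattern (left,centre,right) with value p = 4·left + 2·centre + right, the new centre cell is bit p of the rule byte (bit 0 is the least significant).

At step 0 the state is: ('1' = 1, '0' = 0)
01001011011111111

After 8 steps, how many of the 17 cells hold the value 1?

7

0) 01001011011111111
1) 01001010011111110
2) 01001010011111100
3) 01001010011111001
4) 01001010011110001
5) 01001010011100101
6) 01001010011000101
7) 01001010010010101
8) 01001010010010101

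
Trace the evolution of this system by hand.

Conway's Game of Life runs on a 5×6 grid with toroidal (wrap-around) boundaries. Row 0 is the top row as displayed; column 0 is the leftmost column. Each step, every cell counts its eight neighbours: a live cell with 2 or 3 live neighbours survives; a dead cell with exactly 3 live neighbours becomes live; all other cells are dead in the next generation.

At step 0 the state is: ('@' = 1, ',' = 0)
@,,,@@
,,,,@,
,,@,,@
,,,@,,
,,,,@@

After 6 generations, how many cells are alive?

gen 0: @,,,@@
,,,,@,
,,@,,@
,,,@,,
,,,,@@
gen 1: @,,@,,
@,,@@,
,,,@@,
,,,@,@
@,,@,,
gen 2: @@@@,,
,,@,,,
,,@,,,
,,@@,@
@,@@,@
gen 3: @,,,@@
,,,,,,
,@@,,,
@,,,,@
,,,,,@
gen 4: @,,,@@
@@,,,@
@@,,,,
@@,,,@
,,,,,,
gen 5: ,@,,@,
,,,,@,
,,@,,,
,@,,,@
,@,,@,
gen 6: ,,,@@@
,,,@,,
,,,,,,
@@@,,,
,@@,@@

11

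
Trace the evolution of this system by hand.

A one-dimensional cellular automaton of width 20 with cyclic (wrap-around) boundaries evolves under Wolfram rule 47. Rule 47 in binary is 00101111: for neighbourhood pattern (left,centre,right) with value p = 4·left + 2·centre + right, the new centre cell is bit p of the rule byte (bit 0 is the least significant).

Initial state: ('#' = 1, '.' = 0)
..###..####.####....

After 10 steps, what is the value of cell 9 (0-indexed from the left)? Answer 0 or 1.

0

t=0: ..###..####.####....
t=1: ###...##...##....###
t=2: ....###..###..####..
t=3: #####...##...##....#
t=4: ......###..###..####
t=5: .######...##...##...
t=6: ##......###..###..##
t=7: ...######...##...##.
t=8: ####......###..###..
t=9: #....######...##...#
t=10: ..####......###..###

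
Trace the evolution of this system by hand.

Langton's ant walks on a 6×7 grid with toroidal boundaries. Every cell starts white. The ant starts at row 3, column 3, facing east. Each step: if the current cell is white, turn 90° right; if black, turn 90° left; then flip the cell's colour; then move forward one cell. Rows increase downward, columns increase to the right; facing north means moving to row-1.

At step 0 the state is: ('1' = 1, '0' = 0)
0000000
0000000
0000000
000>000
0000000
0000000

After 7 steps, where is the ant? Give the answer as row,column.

3,4

k=0  0000000
0000000
0000000
000>000
0000000
0000000
k=1  0000000
0000000
0000000
0001000
000v000
0000000
k=2  0000000
0000000
0000000
0001000
00<1000
0000000
k=3  0000000
0000000
0000000
00^1000
0011000
0000000
k=4  0000000
0000000
0000000
001>000
0011000
0000000
k=5  0000000
0000000
000^000
0010000
0011000
0000000
k=6  0000000
0000000
0001>00
0010000
0011000
0000000
k=7  0000000
0000000
0001100
0010v00
0011000
0000000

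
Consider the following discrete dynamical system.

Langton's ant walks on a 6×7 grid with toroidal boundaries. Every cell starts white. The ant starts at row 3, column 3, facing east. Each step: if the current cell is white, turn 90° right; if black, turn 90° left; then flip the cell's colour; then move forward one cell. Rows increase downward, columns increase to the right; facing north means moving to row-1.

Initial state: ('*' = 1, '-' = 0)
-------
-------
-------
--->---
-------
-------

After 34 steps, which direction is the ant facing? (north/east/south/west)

step 0: -------
-------
-------
--->---
-------
-------
step 1: -------
-------
-------
---*---
---v---
-------
step 2: -------
-------
-------
---*---
--<*---
-------
step 3: -------
-------
-------
--^*---
--**---
-------
step 4: -------
-------
-------
--*>---
--**---
-------
step 5: -------
-------
---^---
--*----
--**---
-------
step 6: -------
-------
---*>--
--*----
--**---
-------
step 7: -------
-------
---**--
--*-v--
--**---
-------
step 8: -------
-------
---**--
--*<*--
--**---
-------
step 9: -------
-------
---^*--
--***--
--**---
-------
step 10: -------
-------
--<-*--
--***--
--**---
-------
step 11: -------
--^----
--*-*--
--***--
--**---
-------
step 12: -------
--*>---
--*-*--
--***--
--**---
-------
step 13: -------
--**---
--*v*--
--***--
--**---
-------
step 14: -------
--**---
--<**--
--***--
--**---
-------
step 15: -------
--**---
---**--
--v**--
--**---
-------
step 16: -------
--**---
---**--
--->*--
--**---
-------
step 17: -------
--**---
---^*--
----*--
--**---
-------
step 18: -------
--**---
--<-*--
----*--
--**---
-------
step 19: -------
--^*---
--*-*--
----*--
--**---
-------
step 20: -------
-<-*---
--*-*--
----*--
--**---
-------
step 21: -^-----
-*-*---
--*-*--
----*--
--**---
-------
step 22: -*>----
-*-*---
--*-*--
----*--
--**---
-------
step 23: -**----
-*v*---
--*-*--
----*--
--**---
-------
step 24: -**----
-<**---
--*-*--
----*--
--**---
-------
step 25: -**----
--**---
-v*-*--
----*--
--**---
-------
step 26: -**----
--**---
<**-*--
----*--
--**---
-------
step 27: -**----
^-**---
***-*--
----*--
--**---
-------
step 28: -**----
*>**---
***-*--
----*--
--**---
-------
step 29: -**----
****---
*v*-*--
----*--
--**---
-------
step 30: -**----
****---
*->-*--
----*--
--**---
-------
step 31: -**----
**^*---
*---*--
----*--
--**---
-------
step 32: -**----
*<-*---
*---*--
----*--
--**---
-------
step 33: -**----
*--*---
*v--*--
----*--
--**---
-------
step 34: -**----
*--*---
<*--*--
----*--
--**---
-------

west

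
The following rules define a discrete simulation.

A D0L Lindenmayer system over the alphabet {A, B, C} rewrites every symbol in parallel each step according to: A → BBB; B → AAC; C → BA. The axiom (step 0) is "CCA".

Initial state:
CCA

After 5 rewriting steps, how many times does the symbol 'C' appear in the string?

57

k=0  CCA
k=1  BABABBB
k=2  AACBBBAACBBBAACAACAAC
k=3  BBBBBBBAAACAACAACBBBBBBBAAACAACAACBBBBBBBABBBBBBBABBBBBBBA
k=4  AACAACAACAACAACAACAACBBBBBBBBBBABBBBBBBABBBBBBBAAACAACAACA…CAACAACBBBAACAACAACAACAACAACAACBBBAACAACAACAACAACAACAACBBB  (len 168)
k=5  BBBBBBBABBBBBBBABBBBBBBABBBBBBBABBBBBBBABBBBBBBABBBBBBBAAA…ABBBBBBBABBBBBBBABBBBBBBABBBBBBBABBBBBBBABBBBBBBAAACAACAAC  (len 469)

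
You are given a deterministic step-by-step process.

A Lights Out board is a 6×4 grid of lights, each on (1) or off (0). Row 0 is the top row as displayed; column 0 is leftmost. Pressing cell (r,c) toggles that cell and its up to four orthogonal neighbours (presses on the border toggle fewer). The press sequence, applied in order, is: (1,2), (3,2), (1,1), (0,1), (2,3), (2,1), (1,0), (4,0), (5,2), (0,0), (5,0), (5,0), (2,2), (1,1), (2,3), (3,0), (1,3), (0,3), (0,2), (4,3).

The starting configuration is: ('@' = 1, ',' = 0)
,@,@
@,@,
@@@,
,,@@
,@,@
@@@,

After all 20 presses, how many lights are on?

10

step 0: ,@,@
@,@,
@@@,
,,@@
,@,@
@@@,
step 1: ,@@@
@@,@
@@,,
,,@@
,@,@
@@@,
step 2: ,@@@
@@,@
@@@,
,@,,
,@@@
@@@,
step 3: ,,@@
,,@@
@,@,
,@,,
,@@@
@@@,
step 4: @@,@
,@@@
@,@,
,@,,
,@@@
@@@,
step 5: @@,@
,@@,
@,,@
,@,@
,@@@
@@@,
step 6: @@,@
,,@,
,@@@
,,,@
,@@@
@@@,
step 7: ,@,@
@@@,
@@@@
,,,@
,@@@
@@@,
step 8: ,@,@
@@@,
@@@@
@,,@
@,@@
,@@,
step 9: ,@,@
@@@,
@@@@
@,,@
@,,@
,,,@
step 10: @,,@
,@@,
@@@@
@,,@
@,,@
,,,@
step 11: @,,@
,@@,
@@@@
@,,@
,,,@
@@,@
step 12: @,,@
,@@,
@@@@
@,,@
@,,@
,,,@
step 13: @,,@
,@,,
@,,,
@,@@
@,,@
,,,@
step 14: @@,@
@,@,
@@,,
@,@@
@,,@
,,,@
step 15: @@,@
@,@@
@@@@
@,@,
@,,@
,,,@
step 16: @@,@
@,@@
,@@@
,@@,
,,,@
,,,@
step 17: @@,,
@,,,
,@@,
,@@,
,,,@
,,,@
step 18: @@@@
@,,@
,@@,
,@@,
,,,@
,,,@
step 19: @,,,
@,@@
,@@,
,@@,
,,,@
,,,@
step 20: @,,,
@,@@
,@@,
,@@@
,,@,
,,,,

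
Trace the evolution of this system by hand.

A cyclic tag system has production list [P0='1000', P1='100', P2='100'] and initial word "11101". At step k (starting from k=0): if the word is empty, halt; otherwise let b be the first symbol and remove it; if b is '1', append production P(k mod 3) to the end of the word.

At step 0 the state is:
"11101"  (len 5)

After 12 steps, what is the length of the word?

13

t=0: "11101"  (len 5)
t=1: "11011000"  (len 8)
t=2: "1011000100"  (len 10)
t=3: "011000100100"  (len 12)
t=4: "11000100100"  (len 11)
t=5: "1000100100100"  (len 13)
t=6: "000100100100100"  (len 15)
t=7: "00100100100100"  (len 14)
t=8: "0100100100100"  (len 13)
t=9: "100100100100"  (len 12)
t=10: "001001001001000"  (len 15)
t=11: "01001001001000"  (len 14)
t=12: "1001001001000"  (len 13)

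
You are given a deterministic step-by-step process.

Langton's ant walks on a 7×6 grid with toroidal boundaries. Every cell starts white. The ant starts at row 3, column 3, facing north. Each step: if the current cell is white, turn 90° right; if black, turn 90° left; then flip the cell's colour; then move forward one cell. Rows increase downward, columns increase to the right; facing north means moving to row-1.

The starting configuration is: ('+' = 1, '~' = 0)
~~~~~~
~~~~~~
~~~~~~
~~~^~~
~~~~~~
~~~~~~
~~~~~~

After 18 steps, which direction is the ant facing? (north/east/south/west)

south

0) ~~~~~~
~~~~~~
~~~~~~
~~~^~~
~~~~~~
~~~~~~
~~~~~~
1) ~~~~~~
~~~~~~
~~~~~~
~~~+>~
~~~~~~
~~~~~~
~~~~~~
2) ~~~~~~
~~~~~~
~~~~~~
~~~++~
~~~~v~
~~~~~~
~~~~~~
3) ~~~~~~
~~~~~~
~~~~~~
~~~++~
~~~<+~
~~~~~~
~~~~~~
4) ~~~~~~
~~~~~~
~~~~~~
~~~^+~
~~~++~
~~~~~~
~~~~~~
5) ~~~~~~
~~~~~~
~~~~~~
~~<~+~
~~~++~
~~~~~~
~~~~~~
6) ~~~~~~
~~~~~~
~~^~~~
~~+~+~
~~~++~
~~~~~~
~~~~~~
7) ~~~~~~
~~~~~~
~~+>~~
~~+~+~
~~~++~
~~~~~~
~~~~~~
8) ~~~~~~
~~~~~~
~~++~~
~~+v+~
~~~++~
~~~~~~
~~~~~~
9) ~~~~~~
~~~~~~
~~++~~
~~<++~
~~~++~
~~~~~~
~~~~~~
10) ~~~~~~
~~~~~~
~~++~~
~~~++~
~~v++~
~~~~~~
~~~~~~
11) ~~~~~~
~~~~~~
~~++~~
~~~++~
~<+++~
~~~~~~
~~~~~~
12) ~~~~~~
~~~~~~
~~++~~
~^~++~
~++++~
~~~~~~
~~~~~~
13) ~~~~~~
~~~~~~
~~++~~
~+>++~
~++++~
~~~~~~
~~~~~~
14) ~~~~~~
~~~~~~
~~++~~
~++++~
~+v++~
~~~~~~
~~~~~~
15) ~~~~~~
~~~~~~
~~++~~
~++++~
~+~>+~
~~~~~~
~~~~~~
16) ~~~~~~
~~~~~~
~~++~~
~++^+~
~+~~+~
~~~~~~
~~~~~~
17) ~~~~~~
~~~~~~
~~++~~
~+<~+~
~+~~+~
~~~~~~
~~~~~~
18) ~~~~~~
~~~~~~
~~++~~
~+~~+~
~+v~+~
~~~~~~
~~~~~~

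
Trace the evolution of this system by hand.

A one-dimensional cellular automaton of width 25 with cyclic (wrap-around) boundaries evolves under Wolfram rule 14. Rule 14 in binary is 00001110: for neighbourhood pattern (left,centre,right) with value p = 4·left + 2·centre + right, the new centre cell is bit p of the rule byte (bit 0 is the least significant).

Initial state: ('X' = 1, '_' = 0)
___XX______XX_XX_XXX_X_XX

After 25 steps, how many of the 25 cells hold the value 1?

0) ___XX______XX_XX_XXX_X_XX
1) __XX______XX__X__X___X_X_
2) _XX______XX__XX_XX__XX_X_
3) XX______XX__XX__X__XX__X_
4) X______XX__XX__XX_XX__XX_
5) X_____XX__XX__XX__X__XX__
6) X____XX__XX__XX__XX_XX__X
7) ____XX__XX__XX__XX__X__XX
8) ___XX__XX__XX__XX__XX_XX_
9) __XX__XX__XX__XX__XX__X__
10) _XX__XX__XX__XX__XX__XX__
11) XX__XX__XX__XX__XX__XX___
12) X__XX__XX__XX__XX__XX___X
13) __XX__XX__XX__XX__XX___XX
14) _XX__XX__XX__XX__XX___XX_
15) XX__XX__XX__XX__XX___XX__
16) X__XX__XX__XX__XX___XX__X
17) __XX__XX__XX__XX___XX__XX
18) _XX__XX__XX__XX___XX__XX_
19) XX__XX__XX__XX___XX__XX__
20) X__XX__XX__XX___XX__XX__X
21) __XX__XX__XX___XX__XX__XX
22) _XX__XX__XX___XX__XX__XX_
23) XX__XX__XX___XX__XX__XX__
24) X__XX__XX___XX__XX__XX__X
25) __XX__XX___XX__XX__XX__XX

12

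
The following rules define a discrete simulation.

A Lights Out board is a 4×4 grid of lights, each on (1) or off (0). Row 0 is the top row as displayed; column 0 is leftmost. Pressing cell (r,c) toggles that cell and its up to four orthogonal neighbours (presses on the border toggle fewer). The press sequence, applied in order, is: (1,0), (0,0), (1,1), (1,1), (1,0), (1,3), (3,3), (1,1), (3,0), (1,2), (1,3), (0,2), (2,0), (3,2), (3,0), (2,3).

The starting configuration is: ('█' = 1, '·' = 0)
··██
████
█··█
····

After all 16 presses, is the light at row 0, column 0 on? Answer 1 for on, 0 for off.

step 0: ··██
████
█··█
····
step 1: █·██
··██
···█
····
step 2: ·███
█·██
···█
····
step 3: ··██
·█·█
·█·█
····
step 4: ·███
█·██
···█
····
step 5: ████
·███
█··█
····
step 6: ███·
·█··
█···
····
step 7: ███·
·█··
█··█
··██
step 8: █·█·
█·█·
██·█
··██
step 9: █·█·
█·█·
·█·█
████
step 10: █···
██·█
·███
████
step 11: █··█
███·
·██·
████
step 12: ███·
██··
·██·
████
step 13: ███·
·█··
█·█·
·███
step 14: ███·
·█··
█···
····
step 15: ███·
·█··
····
██··
step 16: ███·
·█·█
··██
██·█

1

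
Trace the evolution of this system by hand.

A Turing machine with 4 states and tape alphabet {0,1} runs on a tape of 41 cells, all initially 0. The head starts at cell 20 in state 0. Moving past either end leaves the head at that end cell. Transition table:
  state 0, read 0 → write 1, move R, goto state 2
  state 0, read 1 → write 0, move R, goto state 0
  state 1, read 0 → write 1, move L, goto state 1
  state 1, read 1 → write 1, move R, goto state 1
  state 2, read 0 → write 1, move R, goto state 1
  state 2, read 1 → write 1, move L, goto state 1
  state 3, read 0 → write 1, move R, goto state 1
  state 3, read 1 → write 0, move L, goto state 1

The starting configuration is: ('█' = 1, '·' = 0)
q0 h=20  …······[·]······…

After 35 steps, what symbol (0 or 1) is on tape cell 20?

t=0: q0 h=20  …······[·]······…
t=1: q2 h=21  …·····█[·]······…
t=2: q1 h=22  …····██[·]······…
t=3: q1 h=21  …·····█[█]█·····…
t=4: q1 h=22  …····██[█]······…
t=5: q1 h=23  …···███[·]······…
t=6: q1 h=22  …····██[█]█·····…
t=7: q1 h=23  …···███[█]······…
t=8: q1 h=24  …··████[·]······…
t=9: q1 h=23  …···███[█]█·····…
t=10: q1 h=24  …··████[█]······…
t=11: q1 h=25  …·█████[·]······…
t=12: q1 h=24  …··████[█]█·····…
t=13: q1 h=25  …·█████[█]······…
t=14: q1 h=26  …██████[·]······…
t=15: q1 h=25  …·█████[█]█·····…
t=16: q1 h=26  …██████[█]······…
t=17: q1 h=27  …██████[·]······…
t=18: q1 h=26  …██████[█]█·····…
t=19: q1 h=27  …██████[█]······…
t=20: q1 h=28  …██████[·]······…
t=21: q1 h=27  …██████[█]█·····…
t=22: q1 h=28  …██████[█]······…
t=23: q1 h=29  …██████[·]······…
t=24: q1 h=28  …██████[█]█·····…
t=25: q1 h=29  …██████[█]······…
t=26: q1 h=30  …██████[·]······…
t=27: q1 h=29  …██████[█]█·····…
t=28: q1 h=30  …██████[█]······…
t=29: q1 h=31  …██████[·]······…
t=30: q1 h=30  …██████[█]█·····…
t=31: q1 h=31  …██████[█]······…
t=32: q1 h=32  …██████[·]······…
t=33: q1 h=31  …██████[█]█·····…
t=34: q1 h=32  …██████[█]······…
t=35: q1 h=33  …██████[·]······…

1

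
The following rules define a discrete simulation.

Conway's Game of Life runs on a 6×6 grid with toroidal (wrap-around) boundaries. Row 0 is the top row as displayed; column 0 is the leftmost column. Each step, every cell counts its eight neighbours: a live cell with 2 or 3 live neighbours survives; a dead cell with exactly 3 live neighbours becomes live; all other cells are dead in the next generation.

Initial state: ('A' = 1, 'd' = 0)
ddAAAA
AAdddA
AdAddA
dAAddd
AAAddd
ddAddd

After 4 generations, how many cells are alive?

k=0  ddAAAA
AAdddA
AdAddA
dAAddd
AAAddd
ddAddd
k=1  ddAAAA
dddddd
ddAddA
dddAdA
AddAdd
AdddAA
k=2  AddAdd
ddAddA
ddddAd
AdAAdA
AddAdd
AAAddd
k=3  AddAdA
dddAAA
AAAdAd
AAAAdA
dddAAd
AdAAdA
k=4  dAdddd
dddddd
dddddd
dddddd
dddddd
AAAddd

4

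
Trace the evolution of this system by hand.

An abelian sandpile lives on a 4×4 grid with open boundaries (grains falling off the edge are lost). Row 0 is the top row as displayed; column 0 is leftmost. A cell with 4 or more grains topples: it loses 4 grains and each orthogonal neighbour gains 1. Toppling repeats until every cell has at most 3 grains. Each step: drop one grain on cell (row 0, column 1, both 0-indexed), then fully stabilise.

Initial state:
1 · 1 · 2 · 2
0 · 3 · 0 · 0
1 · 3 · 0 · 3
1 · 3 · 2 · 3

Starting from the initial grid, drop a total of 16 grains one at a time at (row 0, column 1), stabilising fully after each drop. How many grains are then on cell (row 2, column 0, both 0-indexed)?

step 0: 1 · 1 · 2 · 2
0 · 3 · 0 · 0
1 · 3 · 0 · 3
1 · 3 · 2 · 3
step 1: 1 · 2 · 2 · 2
0 · 3 · 0 · 0
1 · 3 · 0 · 3
1 · 3 · 2 · 3
step 2: 1 · 3 · 2 · 2
0 · 3 · 0 · 0
1 · 3 · 0 · 3
1 · 3 · 2 · 3
step 3: 2 · 1 · 3 · 2
1 · 1 · 1 · 0
2 · 1 · 1 · 3
2 · 0 · 3 · 3
step 4: 2 · 2 · 3 · 2
1 · 1 · 1 · 0
2 · 1 · 1 · 3
2 · 0 · 3 · 3
step 5: 2 · 3 · 3 · 2
1 · 1 · 1 · 0
2 · 1 · 1 · 3
2 · 0 · 3 · 3
step 6: 3 · 1 · 0 · 3
1 · 2 · 2 · 0
2 · 1 · 1 · 3
2 · 0 · 3 · 3
step 7: 3 · 2 · 0 · 3
1 · 2 · 2 · 0
2 · 1 · 1 · 3
2 · 0 · 3 · 3
step 8: 3 · 3 · 0 · 3
1 · 2 · 2 · 0
2 · 1 · 1 · 3
2 · 0 · 3 · 3
step 9: 0 · 1 · 1 · 3
2 · 3 · 2 · 0
2 · 1 · 1 · 3
2 · 0 · 3 · 3
step 10: 0 · 2 · 1 · 3
2 · 3 · 2 · 0
2 · 1 · 1 · 3
2 · 0 · 3 · 3
step 11: 0 · 3 · 1 · 3
2 · 3 · 2 · 0
2 · 1 · 1 · 3
2 · 0 · 3 · 3
step 12: 1 · 1 · 2 · 3
3 · 0 · 3 · 0
2 · 2 · 1 · 3
2 · 0 · 3 · 3
step 13: 1 · 2 · 2 · 3
3 · 0 · 3 · 0
2 · 2 · 1 · 3
2 · 0 · 3 · 3
step 14: 1 · 3 · 2 · 3
3 · 0 · 3 · 0
2 · 2 · 1 · 3
2 · 0 · 3 · 3
step 15: 2 · 0 · 3 · 3
3 · 1 · 3 · 0
2 · 2 · 1 · 3
2 · 0 · 3 · 3
step 16: 2 · 1 · 3 · 3
3 · 1 · 3 · 0
2 · 2 · 1 · 3
2 · 0 · 3 · 3

2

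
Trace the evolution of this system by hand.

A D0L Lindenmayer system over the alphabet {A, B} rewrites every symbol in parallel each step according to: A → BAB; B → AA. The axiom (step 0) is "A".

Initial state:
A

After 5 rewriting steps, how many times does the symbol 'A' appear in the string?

[0] A
[1] BAB
[2] AABABAA
[3] BABBABAABABAABABBAB
[4] AABABAAAABABAABABBABAABABAABABBABAABABAAAABABAA
[5] BABBABAABABAABABBABBABBABAABABAABABBABAABABAAAABABAABABBAB…BABBABAABABAAAABABAABABBABAABABAABABBABBABBABAABABAABABBAB  (len 123)

65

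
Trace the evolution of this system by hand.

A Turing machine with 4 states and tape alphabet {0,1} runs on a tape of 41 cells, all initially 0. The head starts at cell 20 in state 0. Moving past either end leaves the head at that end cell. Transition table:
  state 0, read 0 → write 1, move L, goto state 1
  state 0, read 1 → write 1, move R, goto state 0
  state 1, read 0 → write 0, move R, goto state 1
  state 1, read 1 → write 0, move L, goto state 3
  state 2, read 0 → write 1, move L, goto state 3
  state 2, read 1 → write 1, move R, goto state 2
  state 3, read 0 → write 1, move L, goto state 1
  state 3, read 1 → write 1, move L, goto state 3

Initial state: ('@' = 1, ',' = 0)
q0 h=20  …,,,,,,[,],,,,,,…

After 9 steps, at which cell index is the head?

k=0  q0 h=20  …,,,,,,[,],,,,,,…
k=1  q1 h=19  …,,,,,,[,]@,,,,,…
k=2  q1 h=20  …,,,,,,[@],,,,,,…
k=3  q3 h=19  …,,,,,,[,],,,,,,…
k=4  q1 h=18  …,,,,,,[,]@,,,,,…
k=5  q1 h=19  …,,,,,,[@],,,,,,…
k=6  q3 h=18  …,,,,,,[,],,,,,,…
k=7  q1 h=17  …,,,,,,[,]@,,,,,…
k=8  q1 h=18  …,,,,,,[@],,,,,,…
k=9  q3 h=17  …,,,,,,[,],,,,,,…

17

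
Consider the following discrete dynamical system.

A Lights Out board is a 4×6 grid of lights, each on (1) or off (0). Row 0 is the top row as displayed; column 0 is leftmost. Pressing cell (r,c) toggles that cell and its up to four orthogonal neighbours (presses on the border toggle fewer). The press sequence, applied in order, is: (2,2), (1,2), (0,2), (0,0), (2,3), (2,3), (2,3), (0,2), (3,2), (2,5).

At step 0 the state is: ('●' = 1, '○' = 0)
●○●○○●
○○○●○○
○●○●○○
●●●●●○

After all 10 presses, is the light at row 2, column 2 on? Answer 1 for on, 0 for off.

0

step 0: ●○●○○●
○○○●○○
○●○●○○
●●●●●○
step 1: ●○●○○●
○○●●○○
○○●○○○
●●○●●○
step 2: ●○○○○●
○●○○○○
○○○○○○
●●○●●○
step 3: ●●●●○●
○●●○○○
○○○○○○
●●○●●○
step 4: ○○●●○●
●●●○○○
○○○○○○
●●○●●○
step 5: ○○●●○●
●●●●○○
○○●●●○
●●○○●○
step 6: ○○●●○●
●●●○○○
○○○○○○
●●○●●○
step 7: ○○●●○●
●●●●○○
○○●●●○
●●○○●○
step 8: ○●○○○●
●●○●○○
○○●●●○
●●○○●○
step 9: ○●○○○●
●●○●○○
○○○●●○
●○●●●○
step 10: ○●○○○●
●●○●○●
○○○●○●
●○●●●●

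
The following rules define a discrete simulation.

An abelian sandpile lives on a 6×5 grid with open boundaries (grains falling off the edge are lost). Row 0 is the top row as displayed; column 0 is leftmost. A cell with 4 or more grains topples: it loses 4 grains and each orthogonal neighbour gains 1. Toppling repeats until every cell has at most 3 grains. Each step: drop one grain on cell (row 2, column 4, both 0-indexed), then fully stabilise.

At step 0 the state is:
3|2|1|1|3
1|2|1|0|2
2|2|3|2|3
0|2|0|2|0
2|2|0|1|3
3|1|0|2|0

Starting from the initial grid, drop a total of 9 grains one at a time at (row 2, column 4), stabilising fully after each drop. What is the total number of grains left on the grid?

t=0: 3|2|1|1|3
1|2|1|0|2
2|2|3|2|3
0|2|0|2|0
2|2|0|1|3
3|1|0|2|0
t=1: 3|2|1|1|3
1|2|1|0|3
2|2|3|3|0
0|2|0|2|1
2|2|0|1|3
3|1|0|2|0
t=2: 3|2|1|1|3
1|2|1|0|3
2|2|3|3|1
0|2|0|2|1
2|2|0|1|3
3|1|0|2|0
t=3: 3|2|1|1|3
1|2|1|0|3
2|2|3|3|2
0|2|0|2|1
2|2|0|1|3
3|1|0|2|0
t=4: 3|2|1|1|3
1|2|1|0|3
2|2|3|3|3
0|2|0|2|1
2|2|0|1|3
3|1|0|2|0
t=5: 3|2|1|2|0
1|2|2|2|1
2|3|0|1|2
0|2|1|3|2
2|2|0|1|3
3|1|0|2|0
t=6: 3|2|1|2|0
1|2|2|2|1
2|3|0|1|3
0|2|1|3|2
2|2|0|1|3
3|1|0|2|0
t=7: 3|2|1|2|0
1|2|2|2|2
2|3|0|2|0
0|2|1|3|3
2|2|0|1|3
3|1|0|2|0
t=8: 3|2|1|2|0
1|2|2|2|2
2|3|0|2|1
0|2|1|3|3
2|2|0|1|3
3|1|0|2|0
t=9: 3|2|1|2|0
1|2|2|2|2
2|3|0|2|2
0|2|1|3|3
2|2|0|1|3
3|1|0|2|0

49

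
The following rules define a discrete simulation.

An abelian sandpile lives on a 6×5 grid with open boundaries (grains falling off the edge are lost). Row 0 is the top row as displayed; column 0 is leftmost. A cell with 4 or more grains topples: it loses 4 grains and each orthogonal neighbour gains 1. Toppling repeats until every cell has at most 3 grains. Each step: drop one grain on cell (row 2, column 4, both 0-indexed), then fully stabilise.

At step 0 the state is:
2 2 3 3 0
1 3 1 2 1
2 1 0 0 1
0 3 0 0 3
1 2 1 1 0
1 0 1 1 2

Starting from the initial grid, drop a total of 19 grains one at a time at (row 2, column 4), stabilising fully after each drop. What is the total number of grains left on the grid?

45

gen 0: 2 2 3 3 0
1 3 1 2 1
2 1 0 0 1
0 3 0 0 3
1 2 1 1 0
1 0 1 1 2
gen 1: 2 2 3 3 0
1 3 1 2 1
2 1 0 0 2
0 3 0 0 3
1 2 1 1 0
1 0 1 1 2
gen 2: 2 2 3 3 0
1 3 1 2 1
2 1 0 0 3
0 3 0 0 3
1 2 1 1 0
1 0 1 1 2
gen 3: 2 2 3 3 0
1 3 1 2 2
2 1 0 1 1
0 3 0 1 0
1 2 1 1 1
1 0 1 1 2
gen 4: 2 2 3 3 0
1 3 1 2 2
2 1 0 1 2
0 3 0 1 0
1 2 1 1 1
1 0 1 1 2
gen 5: 2 2 3 3 0
1 3 1 2 2
2 1 0 1 3
0 3 0 1 0
1 2 1 1 1
1 0 1 1 2
gen 6: 2 2 3 3 0
1 3 1 2 3
2 1 0 2 0
0 3 0 1 1
1 2 1 1 1
1 0 1 1 2
gen 7: 2 2 3 3 0
1 3 1 2 3
2 1 0 2 1
0 3 0 1 1
1 2 1 1 1
1 0 1 1 2
gen 8: 2 2 3 3 0
1 3 1 2 3
2 1 0 2 2
0 3 0 1 1
1 2 1 1 1
1 0 1 1 2
gen 9: 2 2 3 3 0
1 3 1 2 3
2 1 0 2 3
0 3 0 1 1
1 2 1 1 1
1 0 1 1 2
gen 10: 2 2 3 3 1
1 3 1 3 0
2 1 0 3 1
0 3 0 1 2
1 2 1 1 1
1 0 1 1 2
gen 11: 2 2 3 3 1
1 3 1 3 0
2 1 0 3 2
0 3 0 1 2
1 2 1 1 1
1 0 1 1 2
gen 12: 2 2 3 3 1
1 3 1 3 0
2 1 0 3 3
0 3 0 1 2
1 2 1 1 1
1 0 1 1 2
gen 13: 2 3 0 1 2
1 3 3 1 2
2 1 1 1 1
0 3 0 2 3
1 2 1 1 1
1 0 1 1 2
gen 14: 2 3 0 1 2
1 3 3 1 2
2 1 1 1 2
0 3 0 2 3
1 2 1 1 1
1 0 1 1 2
gen 15: 2 3 0 1 2
1 3 3 1 2
2 1 1 1 3
0 3 0 2 3
1 2 1 1 1
1 0 1 1 2
gen 16: 2 3 0 1 2
1 3 3 1 3
2 1 1 2 1
0 3 0 3 0
1 2 1 1 2
1 0 1 1 2
gen 17: 2 3 0 1 2
1 3 3 1 3
2 1 1 2 2
0 3 0 3 0
1 2 1 1 2
1 0 1 1 2
gen 18: 2 3 0 1 2
1 3 3 1 3
2 1 1 2 3
0 3 0 3 0
1 2 1 1 2
1 0 1 1 2
gen 19: 2 3 0 1 3
1 3 3 2 0
2 1 1 3 1
0 3 0 3 1
1 2 1 1 2
1 0 1 1 2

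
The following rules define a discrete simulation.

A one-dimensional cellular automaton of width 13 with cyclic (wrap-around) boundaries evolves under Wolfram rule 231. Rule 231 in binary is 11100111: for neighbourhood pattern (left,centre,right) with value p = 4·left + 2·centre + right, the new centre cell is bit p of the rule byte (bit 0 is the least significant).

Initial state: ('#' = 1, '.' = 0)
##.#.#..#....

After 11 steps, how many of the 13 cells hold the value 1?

10

0) ##.#.#..#....
1) .#####.##.###
2) #.#####.##.##
3) ##.#####.##.#
4) ###.#####.##.
5) .###.#####.##
6) #.###.#####.#
7) ##.###.#####.
8) .##.###.#####
9) #.##.###.####
10) ##.##.###.###
11) ###.##.###.##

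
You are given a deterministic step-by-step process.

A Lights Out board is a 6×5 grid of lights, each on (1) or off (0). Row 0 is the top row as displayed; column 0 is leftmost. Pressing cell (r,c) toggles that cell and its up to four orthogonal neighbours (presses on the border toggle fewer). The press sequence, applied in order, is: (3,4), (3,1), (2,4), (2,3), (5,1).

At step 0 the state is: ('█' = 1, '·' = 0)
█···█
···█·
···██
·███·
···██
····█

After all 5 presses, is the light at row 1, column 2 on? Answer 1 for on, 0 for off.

0) █···█
···█·
···██
·███·
···██
····█
1) █···█
···█·
···█·
·██·█
···█·
····█
2) █···█
···█·
·█·█·
█···█
·█·█·
····█
3) █···█
···██
·█··█
█····
·█·█·
····█
4) █···█
····█
·███·
█··█·
·█·█·
····█
5) █···█
····█
·███·
█··█·
···█·
███·█

0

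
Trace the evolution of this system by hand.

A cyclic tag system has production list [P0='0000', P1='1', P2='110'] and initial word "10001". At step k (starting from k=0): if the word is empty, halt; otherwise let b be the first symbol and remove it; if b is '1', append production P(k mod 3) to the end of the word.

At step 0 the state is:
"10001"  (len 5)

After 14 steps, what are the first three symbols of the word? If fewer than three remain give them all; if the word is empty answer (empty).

(empty)

t=0: "10001"  (len 5)
t=1: "00010000"  (len 8)
t=2: "0010000"  (len 7)
t=3: "010000"  (len 6)
t=4: "10000"  (len 5)
t=5: "00001"  (len 5)
t=6: "0001"  (len 4)
t=7: "001"  (len 3)
t=8: "01"  (len 2)
t=9: "1"  (len 1)
t=10: "0000"  (len 4)
t=11: "000"  (len 3)
t=12: "00"  (len 2)
t=13: "0"  (len 1)
t=14: (halted — word empty)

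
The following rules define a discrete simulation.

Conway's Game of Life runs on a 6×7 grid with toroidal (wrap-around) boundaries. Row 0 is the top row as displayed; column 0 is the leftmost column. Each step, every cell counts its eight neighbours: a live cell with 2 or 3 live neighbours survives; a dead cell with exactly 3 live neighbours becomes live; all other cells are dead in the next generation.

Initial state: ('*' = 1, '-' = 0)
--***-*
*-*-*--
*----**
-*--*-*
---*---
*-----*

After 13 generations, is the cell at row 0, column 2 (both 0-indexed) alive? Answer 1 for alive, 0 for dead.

0

0) --***-*
*-*-*--
*----**
-*--*-*
---*---
*-----*
1) --*-*-*
*-*-*--
---**--
----*-*
-----**
*-*-***
2) --*-*--
-**-*--
----*--
---**-*
---*---
**--*--
3) *-*-**-
-**-**-
--*-*--
---***-
*-**-*-
-**-*--
4) *-----*
--*---*
-**----
-*---**
-----**
*------
5) **----*
--*---*
-**--**
-**--**
-----*-
*----*-
6) -*---*-
--*----
---*---
-**-*--
**--**-
**---*-
7) ***---*
--*----
-*-*---
***-**-
---***-
--*--*-
8) *-**--*
---*---
*--**--
**---**
-------
*-*--*-
9) *-***-*
**----*
******-
**--***
-----*-
*-**---
10) ----**-
-------
---*---
-------
--**-*-
*-*--*-
11) ----***
----*--
-------
--***--
-****-*
-**--*-
12) ---**-*
----*--
----*--
-*--**-
*------
-*-----
13) ---***-
----*--
---**--
----**-
**-----
*------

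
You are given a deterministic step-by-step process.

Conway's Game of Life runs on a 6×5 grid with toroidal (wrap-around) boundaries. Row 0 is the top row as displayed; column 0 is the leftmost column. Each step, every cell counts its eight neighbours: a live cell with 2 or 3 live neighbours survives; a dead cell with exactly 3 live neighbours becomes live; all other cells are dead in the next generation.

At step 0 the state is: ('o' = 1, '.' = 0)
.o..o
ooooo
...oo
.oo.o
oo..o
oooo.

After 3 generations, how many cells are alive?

[0] .o..o
ooooo
...oo
.oo.o
oo..o
oooo.
[1] .....
.o...
.....
.oo..
.....
...o.
[2] .....
.....
.oo..
.....
..o..
.....
[3] .....
.....
.....
.oo..
.....
.....

2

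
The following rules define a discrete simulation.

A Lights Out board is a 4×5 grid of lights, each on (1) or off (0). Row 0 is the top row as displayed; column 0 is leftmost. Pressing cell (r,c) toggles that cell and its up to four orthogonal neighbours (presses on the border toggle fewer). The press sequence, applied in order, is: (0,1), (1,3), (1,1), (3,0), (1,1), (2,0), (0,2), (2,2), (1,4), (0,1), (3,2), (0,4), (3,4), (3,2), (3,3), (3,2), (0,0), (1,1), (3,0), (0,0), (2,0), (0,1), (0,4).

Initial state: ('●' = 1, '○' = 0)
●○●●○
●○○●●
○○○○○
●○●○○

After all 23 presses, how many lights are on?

gen 0: ●○●●○
●○○●●
○○○○○
●○●○○
gen 1: ○●○●○
●●○●●
○○○○○
●○●○○
gen 2: ○●○○○
●●●○○
○○○●○
●○●○○
gen 3: ○○○○○
○○○○○
○●○●○
●○●○○
gen 4: ○○○○○
○○○○○
●●○●○
○●●○○
gen 5: ○●○○○
●●●○○
●○○●○
○●●○○
gen 6: ○●○○○
○●●○○
○●○●○
●●●○○
gen 7: ○○●●○
○●○○○
○●○●○
●●●○○
gen 8: ○○●●○
○●●○○
○○●○○
●●○○○
gen 9: ○○●●●
○●●●●
○○●○●
●●○○○
gen 10: ●●○●●
○○●●●
○○●○●
●●○○○
gen 11: ●●○●●
○○●●●
○○○○●
●○●●○
gen 12: ●●○○○
○○●●○
○○○○●
●○●●○
gen 13: ●●○○○
○○●●○
○○○○○
●○●○●
gen 14: ●●○○○
○○●●○
○○●○○
●●○●●
gen 15: ●●○○○
○○●●○
○○●●○
●●●○○
gen 16: ●●○○○
○○●●○
○○○●○
●○○●○
gen 17: ○○○○○
●○●●○
○○○●○
●○○●○
gen 18: ○●○○○
○●○●○
○●○●○
●○○●○
gen 19: ○●○○○
○●○●○
●●○●○
○●○●○
gen 20: ●○○○○
●●○●○
●●○●○
○●○●○
gen 21: ●○○○○
○●○●○
○○○●○
●●○●○
gen 22: ○●●○○
○○○●○
○○○●○
●●○●○
gen 23: ○●●●●
○○○●●
○○○●○
●●○●○

10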